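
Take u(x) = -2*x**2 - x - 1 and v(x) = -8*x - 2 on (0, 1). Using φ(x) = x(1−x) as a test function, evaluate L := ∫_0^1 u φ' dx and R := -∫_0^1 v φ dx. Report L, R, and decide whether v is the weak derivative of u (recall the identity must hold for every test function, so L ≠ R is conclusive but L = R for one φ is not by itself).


LHS = 1/2, RHS = 1. No, v is not the weak derivative of u.

u(x) = -2*x**2 - x - 1, classical derivative u'(x) = -4*x - 1.
φ(x) = x(1−x), so φ'(x) = 1 - 2*x.
Note φ(0) = φ(1) = 0, so the boundary term u·φ vanishes.
LHS = ∫_0^1 u(x) φ'(x) dx = ∫_0^1 (4*x^3 + x - 1) dx. Term by term:
  ∫_0^1 4*x^3 dx = 1;  ∫_0^1 x dx = 1/2;  ∫_0^1 -1 dx = -1.
Sum: 1 + 1/2 − 1 = 1/2.
So LHS = 1/2.
∫_0^1 v(x) φ(x) dx = ∫_0^1 (8*x^3 - 6*x^2 - 2*x) dx. Term by term:
  ∫_0^1 8*x^3 dx = 2;  ∫_0^1 -6*x^2 dx = -2;  ∫_0^1 -2*x dx = -1.
Sum: 2 − 2 − 1 = -1.
So RHS = -∫_0^1 v(x) φ(x) dx = 1.
LHS − RHS = -1/2 ≠ 0, so the identity fails.
(For a valid weak derivative the identity must hold for EVERY test function, in particular this one. The failure shows v is NOT the weak derivative of u.)
Correct weak derivative would be u'(x) = -4*x - 1.


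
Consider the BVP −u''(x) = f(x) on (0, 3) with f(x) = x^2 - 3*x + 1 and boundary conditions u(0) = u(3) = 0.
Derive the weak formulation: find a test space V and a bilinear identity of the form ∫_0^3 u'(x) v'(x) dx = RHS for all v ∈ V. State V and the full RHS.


V = H^1_0(0, 3) (so v(0) = v(3) = 0); weak form: ∫_0^3 u'v' dx = ∫_0^3 (x^2 - 3*x + 1) v dx for all v ∈ V.

Multiply both sides by a test function v and integrate from 0 to 3:
  ∫_0^3 −u''(x) v(x) dx = ∫_0^3 f(x) v(x) dx.
Integrate the LHS by parts once:
  ∫_0^3 −u'' v dx = −[u'(x) v(x)]_0^3 + ∫_0^3 u'(x) v'(x) dx.
Thus ∫_0^3 u'(x) v'(x) dx = ∫_0^3 f(x) v(x) dx + [u'(x) v(x)]_0^3.
Choose V so that boundary terms are either known or forced to vanish.
u is Dirichlet: u(0) = u(3) = 0. Let V = H^1_0(0, 3); then v(0) = v(3) = 0, and [u' v]_0^3 = 0.
Weak formulation: find u (satisfying any essential BC) such that ∫_0^3 u'(x) v'(x) dx = ∫_0^3 f v dx for all v ∈ V.
Substituting f(x) = x^2 - 3*x + 1, the right-hand side is ∫_0^3 (x^2 - 3*x + 1) v dx.


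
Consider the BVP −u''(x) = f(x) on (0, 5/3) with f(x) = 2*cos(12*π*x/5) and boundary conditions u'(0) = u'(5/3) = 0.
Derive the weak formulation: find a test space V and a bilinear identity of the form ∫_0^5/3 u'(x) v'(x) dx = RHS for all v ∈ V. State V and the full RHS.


V = H^1(0, 5/3) (no boundary constraint on v; u is determined up to an additive constant); weak form: ∫_0^5/3 u'v' dx = ∫_0^5/3 (2*cos(12*π*x/5)) v dx for all v ∈ V.

Multiply both sides by a test function v and integrate from 0 to 5/3:
  ∫_0^5/3 −u''(x) v(x) dx = ∫_0^5/3 f(x) v(x) dx.
Integrate the LHS by parts once:
  ∫_0^5/3 −u'' v dx = −[u'(x) v(x)]_0^5/3 + ∫_0^5/3 u'(x) v'(x) dx.
Thus ∫_0^5/3 u'(x) v'(x) dx = ∫_0^5/3 f(x) v(x) dx + [u'(x) v(x)]_0^5/3.
Choose V so that boundary terms are either known or forced to vanish.
u has homogeneous Neumann: u'(0) = u'(5/3) = 0. So [u' v]_0^5/3 = 0·v(5/3) − 0·v(0) = 0 for any v; take V = H^1(0, 5/3).
Weak formulation: find u (satisfying any essential BC) such that ∫_0^5/3 u'(x) v'(x) dx = ∫_0^5/3 f v dx for all v ∈ V (homogeneous Neumann, so boundary terms vanish).
Substituting f(x) = 2*cos(12*π*x/5), the right-hand side is ∫_0^5/3 (2*cos(12*π*x/5)) v dx.
Compatibility check (pure Neumann): taking v ≡ 1 ∈ V gives 0 = ∫_0^5/3 f dx + (0) − (0), i.e. ∫_0^5/3 f dx must equal u'(0) − u'(5/3) = 0. Indeed ∫_0^5/3 (2*cos(12*π*x/5)) dx = 0, so the data are compatible. The solution is then unique only up to an additive constant (fix it e.g. by requiring ∫_0^5/3 u dx = 0).


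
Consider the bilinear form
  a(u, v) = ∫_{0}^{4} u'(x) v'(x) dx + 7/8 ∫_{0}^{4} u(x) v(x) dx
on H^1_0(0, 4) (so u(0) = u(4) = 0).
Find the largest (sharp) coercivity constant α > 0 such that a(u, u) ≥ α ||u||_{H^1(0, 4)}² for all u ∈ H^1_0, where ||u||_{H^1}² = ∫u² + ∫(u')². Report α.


α = (π^2 + 14)/(π^2 + 16)

Coercivity of a(·,·) on H^1_0(0, 4) means a(u, u) ≥ α ||u||_{H^1}² for every u ∈ H^1_0.
The interval has length L = 4, and Poincaré/coercivity depend only on L. Here a(u, u) = ∫(u')² + (7/8)·∫u².
Here 0 < c = 7/8 < 1. The condition a(u,u) ≥ α||u||_{H^1}² reads (1−α)∫(u')² ≥ (α−c)∫u². Any admissible α is ≤ 1 (rapidly oscillating u have ∫u²/∫(u')² → 0), and α = 1 would force 0 ≥ (1−c)∫u², impossible since c < 1; so 1−α > 0. By the sharp Poincaré inequality on H^1_0 of an interval of length L, ∫(u')² ≥ (π/L)²∫u² with equality for the first sine mode sin(π(x−x₀)/L) (x₀ the left endpoint), so the inequality holds for all u iff (1−α)(π/L)² ≥ α − c, i.e. α ≤ ((π/L)² + c)/((π/L)² + 1) = (1 + c(L/π)²)/(1 + (L/π)²). With (π/L)² = π^2/16 and c = 7/8, the largest admissible constant is α = ((π/L)² + c)/((π/L)² + 1).
Simplifying, α = (π^2 + 14)/(π^2 + 16).


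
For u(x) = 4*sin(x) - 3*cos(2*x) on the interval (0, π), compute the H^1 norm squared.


||u||_{H^1(0,π)}^2 = 80 + 77*π/2

u'(x) = 6*sin(2*x) + 4*cos(x).
Expand u² and (u')² and integrate term by term on (0, π), using: for integers n ≥ 1, ∫_0^π sin²(nx) dx = ∫_0^π cos²(nx) dx = π/2; for n ≠ n', ∫_0^π sin(nx)sin(n'x) dx = ∫_0^π cos(nx)cos(n'x) dx = 0; and by product-to-sum, ∫_0^π sin(nx)cos(n'x) dx = ½∫_0^π [sin((n+n')x) + sin((n−n')x)] dx, which is 0 when n+n' is even and 2n/(n²−n'²) when n+n' is odd (it need not vanish on (0, π)).
  u² squared terms: (-3)²·∫cos(2x)² dx = 9·π/2 = 9*π/2;  (4)²·∫sin(x)² dx = 16·π/2 = 8*π.
  u² cross terms: 2·(-3)·(4)·∫cos(2x)·sin(x) dx = -24·(-2/3) = 16.
  So ∫_0^π u² dx = 9*π/2 + 8*π + 16 = 16 + 25*π/2.
  (u')² squared terms: (4)²·∫cos(x)² dx = 16·π/2 = 8*π;  (6)²·∫sin(2x)² dx = 36·π/2 = 18*π.
  (u')² cross terms: 2·(4)·(6)·∫cos(x)·sin(2x) dx = 48·(4/3) = 64.
  So ∫_0^π (u')² dx = 8*π + 18*π + 64 = 64 + 26*π.
||u||_{H^1}^2 = (16 + 25*π/2) + (64 + 26*π) = 80 + 77*π/2.


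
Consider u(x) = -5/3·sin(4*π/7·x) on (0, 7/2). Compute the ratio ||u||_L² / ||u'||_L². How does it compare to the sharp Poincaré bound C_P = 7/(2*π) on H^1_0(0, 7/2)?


||u||_L² / ||u'||_L² = 7/(4*π) < C_P = 7/(2*π).

u(x) = -5/3·sin(4*π/7·x), so u'(x) = -20*π*cos(4*π*x/7)/21.
Writing u(x) = A·sin(kπx/L) with A = -5/3 and k = 2, use ∫_0^L sin²(kπx/L) dx = L/2 and ∫_0^L cos²(kπx/L) dx = L/2.
u² = 25/9·sin²(4*π/7·x) and (u')² = 400*π^2/441·cos²(4*π/7·x), and each of sin², cos² integrates to L/2 = 7/4 over (0, 7/2).
∫_0^7/2 u² dx = 175/36, so ||u||_L² = 5*sqrt(7)/6.
∫_0^7/2 (u')² dx = 100*π^2/63, so ||u'||_L² = 10*sqrt(7)*π/21.
Ratio ||u||_L² / ||u'||_L² = 7/(4*π).
Sharp Poincaré constant on H^1_0(0, 7/2) is C_P = L/π = 7/(2*π), achieved by sin(2*π/7·x).
This is the k = 2 harmonic; the ratio L/(kπ) is strictly less than C_P = L/π, consistent with the sharp inequality ||u||_L² ≤ C_P ||u'||_L².


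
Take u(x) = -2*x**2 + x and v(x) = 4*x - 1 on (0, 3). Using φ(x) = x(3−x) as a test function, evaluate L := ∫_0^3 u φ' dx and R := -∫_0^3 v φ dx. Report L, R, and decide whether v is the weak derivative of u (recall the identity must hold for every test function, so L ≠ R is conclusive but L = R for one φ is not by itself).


LHS = 45/2, RHS = -45/2. No, v is not the weak derivative of u.

u(x) = -2*x**2 + x, classical derivative u'(x) = 1 - 4*x.
φ(x) = x(3−x), so φ'(x) = 3 - 2*x.
Note φ(0) = φ(3) = 0, so the boundary term u·φ vanishes.
LHS = ∫_0^3 u(x) φ'(x) dx = ∫_0^3 (4*x^3 - 8*x^2 + 3*x) dx. Term by term:
  ∫_0^3 4*x^3 dx = 81;  ∫_0^3 -8*x^2 dx = -72;  ∫_0^3 3*x dx = 27/2.
Sum: 81 − 72 + 27/2 = 45/2.
So LHS = 45/2.
∫_0^3 v(x) φ(x) dx = ∫_0^3 (-4*x^3 + 13*x^2 - 3*x) dx. Term by term:
  ∫_0^3 -4*x^3 dx = -81;  ∫_0^3 13*x^2 dx = 117;  ∫_0^3 -3*x dx = -27/2.
Sum: -81 + 117 − 27/2 = 45/2.
So RHS = -∫_0^3 v(x) φ(x) dx = -45/2.
LHS − RHS = 45 ≠ 0, so the identity fails.
(For a valid weak derivative the identity must hold for EVERY test function, in particular this one. The failure shows v is NOT the weak derivative of u.)
Correct weak derivative would be u'(x) = 1 - 4*x.


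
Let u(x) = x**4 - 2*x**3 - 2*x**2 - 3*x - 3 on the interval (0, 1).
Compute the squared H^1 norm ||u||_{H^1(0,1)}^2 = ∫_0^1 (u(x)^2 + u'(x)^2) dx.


||u||_{H^1}^2 = 45589/630

The H^1 norm (squared) on an interval (0, L) is
  ||u||_{H^1}^2 = ∫_0^L u(x)^2 dx + ∫_0^L u'(x)^2 dx.
Compute u'(x) = 4*x**3 - 6*x**2 - 4*x - 3.
Then u(x)^2 = x**8 - 4*x**7 + 2*x**5 + 10*x**4 + 24*x**3 + 21*x**2 + 18*x + 9 and u'(x)^2 = 16*x**6 - 48*x**5 + 4*x**4 + 24*x**3 + 52*x**2 + 24*x + 9.
Integrate each monomial from 0 to 1 using ∫_0^1 c·x^n dx = c·1^(n+1)/(n+1):
  ∫_0^1 u(x)^2 dx = ∫_0^1 (x^8 - 4*x^7 + 2*x^5 + 10*x^4 + 24*x^3 + 21*x^2 + 18*x + 9) dx. Term by term:
    ∫_0^1 x^8 dx = 1/9;  ∫_0^1 -4*x^7 dx = -1/2;  ∫_0^1 2*x^5 dx = 1/3;
    ∫_0^1 10*x^4 dx = 2;  ∫_0^1 24*x^3 dx = 6;  ∫_0^1 21*x^2 dx = 7;
    ∫_0^1 18*x dx = 9;  ∫_0^1 9 dx = 9.
  Sum: 1/9 − 1/2 + 1/3 + 2 + 6 + 7 + 9 + 9 = 593/18.
  ∫_0^1 u'(x)^2 dx = ∫_0^1 (16*x^6 - 48*x^5 + 4*x^4 + 24*x^3 + 52*x^2 + 24*x + 9) dx. Term by term:
    ∫_0^1 16*x^6 dx = 16/7;  ∫_0^1 -48*x^5 dx = -8;  ∫_0^1 4*x^4 dx = 4/5;
    ∫_0^1 24*x^3 dx = 6;  ∫_0^1 52*x^2 dx = 52/3;  ∫_0^1 24*x dx = 12;
    ∫_0^1 9 dx = 9.
  Sum: 16/7 − 8 + 4/5 + 6 + 52/3 + 12 + 9 = 4139/105.
Adding: ||u||_{H^1}^2 = 593/18 + 4139/105 = 45589/630.


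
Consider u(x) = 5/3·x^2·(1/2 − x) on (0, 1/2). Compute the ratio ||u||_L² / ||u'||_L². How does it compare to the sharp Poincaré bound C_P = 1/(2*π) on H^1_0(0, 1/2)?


||u||_L² / ||u'||_L² = sqrt(14)/28 < C_P = 1/(2*π).

u(x) = 5/3·x^2·(1/2 − x), so u'(x) = 5*x*(1 - 3*x)/3.
u(x) = 5/3·x^2·(1/2 − x) vanishes at x = 0 and x = 1/2, so u ∈ H^1_0(0, 1/2). Differentiate via the product rule and integrate the resulting polynomials term by term.
  ∫_0^1/2 u² dx = ∫_0^1/2 (25*x^6/9 - 25*x^5/9 + 25*x^4/36) dx. Term by term:
    ∫_0^1/2 25*x^6/9 dx = 25/8064;  ∫_0^1/2 -25*x^5/9 dx = -25/3456;  ∫_0^1/2 25*x^4/36 dx = 5/1152.
  Sum: 25/8064 − 25/3456 + 5/1152 = 5/24192.
  ∫_0^1/2 (u')² dx = ∫_0^1/2 (25*x^4 - 50*x^3/3 + 25*x^2/9) dx. Term by term:
    ∫_0^1/2 25*x^4 dx = 5/32;  ∫_0^1/2 -50*x^3/3 dx = -25/96;  ∫_0^1/2 25*x^2/9 dx = 25/216.
  Sum: 5/32 − 25/96 + 25/216 = 5/432.
∫_0^1/2 u² dx = 5/24192, so ||u||_L² = sqrt(210)/1008.
∫_0^1/2 (u')² dx = 5/432, so ||u'||_L² = sqrt(15)/36.
Ratio ||u||_L² / ||u'||_L² = sqrt(14)/28.
Sharp Poincaré constant on H^1_0(0, 1/2) is C_P = L/π = 1/(2*π), achieved by sin(2*π·x).
A polynomial bump cannot attain the sharp Poincaré constant (only the first sine eigenfunction does), so the ratio is strictly less than C_P, consistent with ||u||_L² ≤ C_P ||u'||_L².


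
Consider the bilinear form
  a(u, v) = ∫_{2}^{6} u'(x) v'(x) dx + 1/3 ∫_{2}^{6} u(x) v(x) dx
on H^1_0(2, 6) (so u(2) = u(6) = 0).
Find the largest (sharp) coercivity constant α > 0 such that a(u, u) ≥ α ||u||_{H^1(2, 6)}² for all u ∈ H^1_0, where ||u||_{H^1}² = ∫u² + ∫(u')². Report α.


α = (16/3 + π^2)/(π^2 + 16)

Coercivity of a(·,·) on H^1_0(2, 6) means a(u, u) ≥ α ||u||_{H^1}² for every u ∈ H^1_0.
The interval has length L = 4, and Poincaré/coercivity depend only on L. Here a(u, u) = ∫(u')² + (1/3)·∫u².
Here 0 < c = 1/3 < 1. The condition a(u,u) ≥ α||u||_{H^1}² reads (1−α)∫(u')² ≥ (α−c)∫u². Any admissible α is ≤ 1 (rapidly oscillating u have ∫u²/∫(u')² → 0), and α = 1 would force 0 ≥ (1−c)∫u², impossible since c < 1; so 1−α > 0. By the sharp Poincaré inequality on H^1_0 of an interval of length L, ∫(u')² ≥ (π/L)²∫u² with equality for the first sine mode sin(π(x−x₀)/L) (x₀ the left endpoint), so the inequality holds for all u iff (1−α)(π/L)² ≥ α − c, i.e. α ≤ ((π/L)² + c)/((π/L)² + 1) = (1 + c(L/π)²)/(1 + (L/π)²). With (π/L)² = π^2/16 and c = 1/3, the largest admissible constant is α = ((π/L)² + c)/((π/L)² + 1).
Simplifying, α = (16/3 + π^2)/(π^2 + 16).


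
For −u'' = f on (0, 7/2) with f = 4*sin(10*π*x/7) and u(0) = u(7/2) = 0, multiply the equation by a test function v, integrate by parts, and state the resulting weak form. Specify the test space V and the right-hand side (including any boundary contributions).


V = H^1_0(0, 7/2) (so v(0) = v(7/2) = 0); weak form: ∫_0^7/2 u'v' dx = ∫_0^7/2 (4*sin(10*π*x/7)) v dx for all v ∈ V.

Multiply both sides by a test function v and integrate from 0 to 7/2:
  ∫_0^7/2 −u''(x) v(x) dx = ∫_0^7/2 f(x) v(x) dx.
Integrate the LHS by parts once:
  ∫_0^7/2 −u'' v dx = −[u'(x) v(x)]_0^7/2 + ∫_0^7/2 u'(x) v'(x) dx.
Thus ∫_0^7/2 u'(x) v'(x) dx = ∫_0^7/2 f(x) v(x) dx + [u'(x) v(x)]_0^7/2.
Choose V so that boundary terms are either known or forced to vanish.
u is Dirichlet: u(0) = u(7/2) = 0. Let V = H^1_0(0, 7/2); then v(0) = v(7/2) = 0, and [u' v]_0^7/2 = 0.
Weak formulation: find u (satisfying any essential BC) such that ∫_0^7/2 u'(x) v'(x) dx = ∫_0^7/2 f v dx for all v ∈ V.
Substituting f(x) = 4*sin(10*π*x/7), the right-hand side is ∫_0^7/2 (4*sin(10*π*x/7)) v dx.


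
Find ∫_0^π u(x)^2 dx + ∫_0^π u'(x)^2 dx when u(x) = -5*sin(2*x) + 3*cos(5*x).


||u||_{H^1(0,π)}^2 = 1040/7 + 359*π/2

u'(x) = -15*sin(5*x) - 10*cos(2*x).
Expand u² and (u')² and integrate term by term on (0, π), using: for integers n ≥ 1, ∫_0^π sin²(nx) dx = ∫_0^π cos²(nx) dx = π/2; for n ≠ n', ∫_0^π sin(nx)sin(n'x) dx = ∫_0^π cos(nx)cos(n'x) dx = 0; and by product-to-sum, ∫_0^π sin(nx)cos(n'x) dx = ½∫_0^π [sin((n+n')x) + sin((n−n')x)] dx, which is 0 when n+n' is even and 2n/(n²−n'²) when n+n' is odd (it need not vanish on (0, π)).
  u² squared terms: (-5)²·∫sin(2x)² dx = 25·π/2 = 25*π/2;  (3)²·∫cos(5x)² dx = 9·π/2 = 9*π/2.
  u² cross terms: 2·(-5)·(3)·∫sin(2x)·cos(5x) dx = -30·(-4/21) = 40/7.
  So ∫_0^π u² dx = 25*π/2 + 9*π/2 + 40/7 = 40/7 + 17*π.
  (u')² squared terms: (-15)²·∫sin(5x)² dx = 225·π/2 = 225*π/2;  (-10)²·∫cos(2x)² dx = 100·π/2 = 50*π.
  (u')² cross terms: 2·(-15)·(-10)·∫sin(5x)·cos(2x) dx = 300·(10/21) = 1000/7.
  So ∫_0^π (u')² dx = 225*π/2 + 50*π + 1000/7 = 1000/7 + 325*π/2.
||u||_{H^1}^2 = (40/7 + 17*π) + (1000/7 + 325*π/2) = 1040/7 + 359*π/2.


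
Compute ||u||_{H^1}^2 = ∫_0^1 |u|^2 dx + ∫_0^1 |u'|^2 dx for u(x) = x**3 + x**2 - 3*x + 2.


||u||_{H^1}^2 = 311/70

The H^1 norm (squared) on an interval (0, L) is
  ||u||_{H^1}^2 = ∫_0^L u(x)^2 dx + ∫_0^L u'(x)^2 dx.
Compute u'(x) = 3*x**2 + 2*x - 3.
Then u(x)^2 = x**6 + 2*x**5 - 5*x**4 - 2*x**3 + 13*x**2 - 12*x + 4 and u'(x)^2 = 9*x**4 + 12*x**3 - 14*x**2 - 12*x + 9.
Integrate each monomial from 0 to 1 using ∫_0^1 c·x^n dx = c·1^(n+1)/(n+1):
  ∫_0^1 u(x)^2 dx = ∫_0^1 (x^6 + 2*x^5 - 5*x^4 - 2*x^3 + 13*x^2 - 12*x + 4) dx. Term by term:
    ∫_0^1 x^6 dx = 1/7;  ∫_0^1 2*x^5 dx = 1/3;  ∫_0^1 -5*x^4 dx = -1;
    ∫_0^1 -2*x^3 dx = -1/2;  ∫_0^1 13*x^2 dx = 13/3;  ∫_0^1 -12*x dx = -6;
    ∫_0^1 4 dx = 4.
  Sum: 1/7 + 1/3 − 1 − 1/2 + 13/3 − 6 + 4 = 55/42.
  ∫_0^1 u'(x)^2 dx = ∫_0^1 (9*x^4 + 12*x^3 - 14*x^2 - 12*x + 9) dx. Term by term:
    ∫_0^1 9*x^4 dx = 9/5;  ∫_0^1 12*x^3 dx = 3;  ∫_0^1 -14*x^2 dx = -14/3;
    ∫_0^1 -12*x dx = -6;  ∫_0^1 9 dx = 9.
  Sum: 9/5 + 3 − 14/3 − 6 + 9 = 47/15.
Adding: ||u||_{H^1}^2 = 55/42 + 47/15 = 311/70.


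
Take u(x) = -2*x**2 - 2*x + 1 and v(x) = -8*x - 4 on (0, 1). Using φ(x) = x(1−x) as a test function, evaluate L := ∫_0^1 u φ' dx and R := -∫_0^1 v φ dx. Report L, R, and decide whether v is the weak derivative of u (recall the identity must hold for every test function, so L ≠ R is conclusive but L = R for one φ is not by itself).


LHS = 2/3, RHS = 4/3. No, v is not the weak derivative of u.

u(x) = -2*x**2 - 2*x + 1, classical derivative u'(x) = -4*x - 2.
φ(x) = x(1−x), so φ'(x) = 1 - 2*x.
Note φ(0) = φ(1) = 0, so the boundary term u·φ vanishes.
LHS = ∫_0^1 u(x) φ'(x) dx = ∫_0^1 (4*x^3 + 2*x^2 - 4*x + 1) dx. Term by term:
  ∫_0^1 4*x^3 dx = 1;  ∫_0^1 2*x^2 dx = 2/3;  ∫_0^1 -4*x dx = -2;
  ∫_0^1 1 dx = 1.
Sum: 1 + 2/3 − 2 + 1 = 2/3.
So LHS = 2/3.
∫_0^1 v(x) φ(x) dx = ∫_0^1 (8*x^3 - 4*x^2 - 4*x) dx. Term by term:
  ∫_0^1 8*x^3 dx = 2;  ∫_0^1 -4*x^2 dx = -4/3;  ∫_0^1 -4*x dx = -2.
Sum: 2 − 4/3 − 2 = -4/3.
So RHS = -∫_0^1 v(x) φ(x) dx = 4/3.
LHS − RHS = -2/3 ≠ 0, so the identity fails.
(For a valid weak derivative the identity must hold for EVERY test function, in particular this one. The failure shows v is NOT the weak derivative of u.)
Correct weak derivative would be u'(x) = -4*x - 2.


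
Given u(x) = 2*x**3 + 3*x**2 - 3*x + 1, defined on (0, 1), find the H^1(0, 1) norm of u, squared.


||u||_{H^1}^2 = 1237/70

The H^1 norm (squared) on an interval (0, L) is
  ||u||_{H^1}^2 = ∫_0^L u(x)^2 dx + ∫_0^L u'(x)^2 dx.
Compute u'(x) = 6*x**2 + 6*x - 3.
Then u(x)^2 = 4*x**6 + 12*x**5 - 3*x**4 - 14*x**3 + 15*x**2 - 6*x + 1 and u'(x)^2 = 36*x**4 + 72*x**3 - 36*x + 9.
Integrate each monomial from 0 to 1 using ∫_0^1 c·x^n dx = c·1^(n+1)/(n+1):
  ∫_0^1 u(x)^2 dx = ∫_0^1 (4*x^6 + 12*x^5 - 3*x^4 - 14*x^3 + 15*x^2 - 6*x + 1) dx. Term by term:
    ∫_0^1 4*x^6 dx = 4/7;  ∫_0^1 12*x^5 dx = 2;  ∫_0^1 -3*x^4 dx = -3/5;
    ∫_0^1 -14*x^3 dx = -7/2;  ∫_0^1 15*x^2 dx = 5;  ∫_0^1 -6*x dx = -3;
    ∫_0^1 1 dx = 1.
  Sum: 4/7 + 2 − 3/5 − 7/2 + 5 − 3 + 1 = 103/70.
  ∫_0^1 u'(x)^2 dx = ∫_0^1 (36*x^4 + 72*x^3 - 36*x + 9) dx. Term by term:
    ∫_0^1 36*x^4 dx = 36/5;  ∫_0^1 72*x^3 dx = 18;  ∫_0^1 -36*x dx = -18;
    ∫_0^1 9 dx = 9.
  Sum: 36/5 + 18 − 18 + 9 = 81/5.
Adding: ||u||_{H^1}^2 = 103/70 + 81/5 = 1237/70.


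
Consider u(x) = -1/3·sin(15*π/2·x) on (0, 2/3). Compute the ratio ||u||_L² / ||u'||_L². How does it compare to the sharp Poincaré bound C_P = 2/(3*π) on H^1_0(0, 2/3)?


||u||_L² / ||u'||_L² = 2/(15*π) < C_P = 2/(3*π).

u(x) = -1/3·sin(15*π/2·x), so u'(x) = -5*π*cos(15*π*x/2)/2.
Writing u(x) = A·sin(kπx/L) with A = -1/3 and k = 5, use ∫_0^L sin²(kπx/L) dx = L/2 and ∫_0^L cos²(kπx/L) dx = L/2.
u² = 1/9·sin²(15*π/2·x) and (u')² = 25*π^2/4·cos²(15*π/2·x), and each of sin², cos² integrates to L/2 = 1/3 over (0, 2/3).
∫_0^2/3 u² dx = 1/27, so ||u||_L² = sqrt(3)/9.
∫_0^2/3 (u')² dx = 25*π^2/12, so ||u'||_L² = 5*sqrt(3)*π/6.
Ratio ||u||_L² / ||u'||_L² = 2/(15*π).
Sharp Poincaré constant on H^1_0(0, 2/3) is C_P = L/π = 2/(3*π), achieved by sin(3*π/2·x).
This is the k = 5 harmonic; the ratio L/(kπ) is strictly less than C_P = L/π, consistent with the sharp inequality ||u||_L² ≤ C_P ||u'||_L².


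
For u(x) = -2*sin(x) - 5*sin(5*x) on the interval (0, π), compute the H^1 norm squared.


||u||_{H^1(0,π)}^2 = 329*π

u'(x) = -2*cos(x) - 25*cos(5*x).
Expand u² and (u')² and integrate term by term on (0, π), using: for integers n ≥ 1, ∫_0^π sin²(nx) dx = ∫_0^π cos²(nx) dx = π/2; for n ≠ n', ∫_0^π sin(nx)sin(n'x) dx = ∫_0^π cos(nx)cos(n'x) dx = 0; and by product-to-sum, ∫_0^π sin(nx)cos(n'x) dx = ½∫_0^π [sin((n+n')x) + sin((n−n')x)] dx, which is 0 when n+n' is even and 2n/(n²−n'²) when n+n' is odd (it need not vanish on (0, π)).
  u² squared terms: (-5)²·∫sin(5x)² dx = 25·π/2 = 25*π/2;  (-2)²·∫sin(x)² dx = 4·π/2 = 2*π.
  u² cross terms: 2·(-5)·(-2)·∫sin(5x)·sin(x) dx = 20·(0) = 0.
  So ∫_0^π u² dx = 25*π/2 + 2*π + 0 = 29*π/2.
  (u')² squared terms: (-25)²·∫cos(5x)² dx = 625·π/2 = 625*π/2;  (-2)²·∫cos(x)² dx = 4·π/2 = 2*π.
  (u')² cross terms: 2·(-25)·(-2)·∫cos(5x)·cos(x) dx = 100·(0) = 0.
  So ∫_0^π (u')² dx = 625*π/2 + 2*π + 0 = 629*π/2.
||u||_{H^1}^2 = (29*π/2) + (629*π/2) = 329*π.


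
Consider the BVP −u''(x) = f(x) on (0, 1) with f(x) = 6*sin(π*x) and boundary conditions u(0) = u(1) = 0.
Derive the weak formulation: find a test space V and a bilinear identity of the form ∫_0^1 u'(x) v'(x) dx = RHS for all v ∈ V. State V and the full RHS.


V = H^1_0(0, 1) (so v(0) = v(1) = 0); weak form: ∫_0^1 u'v' dx = ∫_0^1 (6*sin(π*x)) v dx for all v ∈ V.

Multiply both sides by a test function v and integrate from 0 to 1:
  ∫_0^1 −u''(x) v(x) dx = ∫_0^1 f(x) v(x) dx.
Integrate the LHS by parts once:
  ∫_0^1 −u'' v dx = −[u'(x) v(x)]_0^1 + ∫_0^1 u'(x) v'(x) dx.
Thus ∫_0^1 u'(x) v'(x) dx = ∫_0^1 f(x) v(x) dx + [u'(x) v(x)]_0^1.
Choose V so that boundary terms are either known or forced to vanish.
u is Dirichlet: u(0) = u(1) = 0. Let V = H^1_0(0, 1); then v(0) = v(1) = 0, and [u' v]_0^1 = 0.
Weak formulation: find u (satisfying any essential BC) such that ∫_0^1 u'(x) v'(x) dx = ∫_0^1 f v dx for all v ∈ V.
Substituting f(x) = 6*sin(π*x), the right-hand side is ∫_0^1 (6*sin(π*x)) v dx.


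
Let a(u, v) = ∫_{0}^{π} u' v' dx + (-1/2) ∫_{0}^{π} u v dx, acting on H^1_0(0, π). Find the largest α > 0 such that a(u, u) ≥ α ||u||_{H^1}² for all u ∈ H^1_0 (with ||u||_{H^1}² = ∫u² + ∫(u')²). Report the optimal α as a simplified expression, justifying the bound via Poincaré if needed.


α = 1/4

Coercivity of a(·,·) on H^1_0(0, π) means a(u, u) ≥ α ||u||_{H^1}² for every u ∈ H^1_0.
The interval has length L = π, and Poincaré/coercivity depend only on L. Here a(u, u) = ∫(u')² + (-1/2)·∫u².
Here c = -1/2 < 0 with |c| < (π/L)² = 1, so coercivity still holds. The condition a(u,u) ≥ α||u||_{H^1}² reads (1−α)∫(u')² ≥ (α−c)∫u². Any admissible α is ≤ 1 (rapidly oscillating u have ∫u²/∫(u')² → 0), and α = 1 would force 0 ≥ (1−c)∫u², impossible since c < 1; so 1−α > 0. By the sharp Poincaré inequality on H^1_0 of an interval of length L, ∫(u')² ≥ (π/L)²∫u² with equality for the first sine mode sin(π(x−x₀)/L) (x₀ the left endpoint), so the inequality holds for all u iff (1−α)(π/L)² ≥ α − c, i.e. α ≤ ((π/L)² + c)/((π/L)² + 1) = (1 + c(L/π)²)/(1 + (L/π)²). (Direct route, valid since c ≤ 0: Poincaré gives c∫u² ≥ c(L/π)²∫(u')², so a(u,u) ≥ (1 + c(L/π)²)∫(u')², while ||u||_{H^1}² ≤ (1 + (L/π)²)∫(u')²; dividing yields the same α.) With (π/L)² = 1 and c = -1/2, the largest admissible constant is α = ((π/L)² + c)/((π/L)² + 1).
Simplifying, α = 1/4.


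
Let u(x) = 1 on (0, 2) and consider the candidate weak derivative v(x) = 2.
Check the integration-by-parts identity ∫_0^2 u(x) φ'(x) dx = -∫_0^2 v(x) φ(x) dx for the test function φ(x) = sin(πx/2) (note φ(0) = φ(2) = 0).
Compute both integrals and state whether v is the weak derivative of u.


LHS = 0, RHS = -8/π. No, v is not the weak derivative of u.

u(x) = 1, classical derivative u'(x) = 0.
φ(x) = sin(πx/2), so φ'(x) = π*cos(π*x/2)/2.
Note φ(0) = φ(2) = 0, so the boundary term u·φ vanishes.
LHS = ∫_0^2 u(x) φ'(x) dx = ∫_0^2 (π*cos(π*x/2)/2) dx. Term by term:
  ∫_0^2 π*cos(π*x/2)/2 dx = 0.
So LHS = 0.
∫_0^2 v(x) φ(x) dx = ∫_0^2 (2*sin(π*x/2)) dx. Term by term:
  ∫_0^2 2*sin(π*x/2) dx = 8/π.
So RHS = -∫_0^2 v(x) φ(x) dx = -8/π.
LHS − RHS = 8/π ≠ 0, so the identity fails.
(For a valid weak derivative the identity must hold for EVERY test function, in particular this one. The failure shows v is NOT the weak derivative of u.)
Correct weak derivative would be u'(x) = 0.


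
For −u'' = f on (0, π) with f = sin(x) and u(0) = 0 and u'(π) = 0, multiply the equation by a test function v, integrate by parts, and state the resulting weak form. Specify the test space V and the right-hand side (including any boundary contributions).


V = {v ∈ H^1(0, π) : v(0) = 0} (test functions vanish at x = 0 where u is specified); weak form: ∫_0^π u'v' dx = ∫_0^π (sin(x)) v dx for all v ∈ V.

Multiply both sides by a test function v and integrate from 0 to π:
  ∫_0^π −u''(x) v(x) dx = ∫_0^π f(x) v(x) dx.
Integrate the LHS by parts once:
  ∫_0^π −u'' v dx = −[u'(x) v(x)]_0^π + ∫_0^π u'(x) v'(x) dx.
Thus ∫_0^π u'(x) v'(x) dx = ∫_0^π f(x) v(x) dx + [u'(x) v(x)]_0^π.
Choose V so that boundary terms are either known or forced to vanish.
Mixed BC: u(0) = 0 (Dirichlet) and u'(π) = 0 (Neumann). Define V = {v ∈ H^1(0, π) : v(0) = 0}. Then [u' v]_0^π = u'(π)·v(π) − u'(0)·0 = 0.
Weak formulation: find u (satisfying any essential BC) such that ∫_0^π u'(x) v'(x) dx = ∫_0^π f v dx for all v ∈ V (Dirichlet at 0 absorbed into V; the Neumann datum at x = π is zero, so no boundary term remains).
Substituting f(x) = sin(x), the right-hand side is ∫_0^π (sin(x)) v dx.


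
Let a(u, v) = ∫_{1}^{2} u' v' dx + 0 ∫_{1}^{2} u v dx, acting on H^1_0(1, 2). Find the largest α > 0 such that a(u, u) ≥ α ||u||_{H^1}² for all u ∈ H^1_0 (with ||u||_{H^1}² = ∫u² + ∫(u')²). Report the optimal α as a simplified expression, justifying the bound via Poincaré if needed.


α = π^2/(1 + π^2)

Coercivity of a(·,·) on H^1_0(1, 2) means a(u, u) ≥ α ||u||_{H^1}² for every u ∈ H^1_0.
The interval has length L = 1, and Poincaré/coercivity depend only on L. Here a(u, u) = ∫(u')² + (0)·∫u².
Here c = 0, so a(u,u) = ∫(u')² alone. The condition a(u,u) ≥ α||u||_{H^1}² reads (1−α)∫(u')² ≥ (α−c)∫u². Any admissible α is ≤ 1 (rapidly oscillating u have ∫u²/∫(u')² → 0), and α = 1 would force 0 ≥ (1−c)∫u², impossible since c < 1; so 1−α > 0. By the sharp Poincaré inequality on H^1_0 of an interval of length L, ∫(u')² ≥ (π/L)²∫u² with equality for the first sine mode sin(π(x−x₀)/L) (x₀ the left endpoint), so the inequality holds for all u iff (1−α)(π/L)² ≥ α − c, i.e. α ≤ ((π/L)² + c)/((π/L)² + 1) = (1 + c(L/π)²)/(1 + (L/π)²). (Direct route, valid since c ≤ 0: Poincaré gives c∫u² ≥ c(L/π)²∫(u')², so a(u,u) ≥ (1 + c(L/π)²)∫(u')², while ||u||_{H^1}² ≤ (1 + (L/π)²)∫(u')²; dividing yields the same α.) With (π/L)² = π^2 and c = 0, the largest admissible constant is α = ((π/L)² + c)/((π/L)² + 1).
Simplifying, α = π^2/(1 + π^2).


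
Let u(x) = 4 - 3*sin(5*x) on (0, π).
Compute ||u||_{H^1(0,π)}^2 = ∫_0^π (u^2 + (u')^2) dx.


||u||_{H^1(0,π)}^2 = -48/5 + 133*π

u'(x) = -15*cos(5*x).
Expand u² and (u')² and integrate term by term on (0, π), using: for integers n ≥ 1, ∫_0^π sin²(nx) dx = ∫_0^π cos²(nx) dx = π/2; for n ≠ n', ∫_0^π sin(nx)sin(n'x) dx = ∫_0^π cos(nx)cos(n'x) dx = 0; and by product-to-sum, ∫_0^π sin(nx)cos(n'x) dx = ½∫_0^π [sin((n+n')x) + sin((n−n')x)] dx, which is 0 when n+n' is even and 2n/(n²−n'²) when n+n' is odd (it need not vanish on (0, π)). For the constant mode: ∫_0^π 1 dx = π, ∫_0^π cos(nx) dx = 0, ∫_0^π sin(nx) dx = (1−(−1)^n)/n.
  u² squared terms: (4)²·∫1 dx = 16·π = 16*π;  (-3)²·∫sin(5x)² dx = 9·π/2 = 9*π/2.
  u² cross terms: 2·(4)·(-3)·∫1·sin(5x) dx = -24·(2/5) = -48/5.
  So ∫_0^π u² dx = 16*π + 9*π/2 − 48/5 = -48/5 + 41*π/2.
  (u')² squared terms: (-15)²·∫cos(5x)² dx = 225·π/2 = 225*π/2.
  So ∫_0^π (u')² dx = 225*π/2.
||u||_{H^1}^2 = (-48/5 + 41*π/2) + (225*π/2) = -48/5 + 133*π.


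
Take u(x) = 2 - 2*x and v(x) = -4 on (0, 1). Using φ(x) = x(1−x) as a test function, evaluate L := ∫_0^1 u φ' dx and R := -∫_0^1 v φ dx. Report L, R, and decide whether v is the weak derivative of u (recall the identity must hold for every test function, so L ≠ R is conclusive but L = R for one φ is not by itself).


LHS = 1/3, RHS = 2/3. No, v is not the weak derivative of u.

u(x) = 2 - 2*x, classical derivative u'(x) = -2.
φ(x) = x(1−x), so φ'(x) = 1 - 2*x.
Note φ(0) = φ(1) = 0, so the boundary term u·φ vanishes.
LHS = ∫_0^1 u(x) φ'(x) dx = ∫_0^1 (4*x^2 - 6*x + 2) dx. Term by term:
  ∫_0^1 4*x^2 dx = 4/3;  ∫_0^1 -6*x dx = -3;  ∫_0^1 2 dx = 2.
Sum: 4/3 − 3 + 2 = 1/3.
So LHS = 1/3.
∫_0^1 v(x) φ(x) dx = ∫_0^1 (4*x^2 - 4*x) dx. Term by term:
  ∫_0^1 4*x^2 dx = 4/3;  ∫_0^1 -4*x dx = -2.
Sum: 4/3 − 2 = -2/3.
So RHS = -∫_0^1 v(x) φ(x) dx = 2/3.
LHS − RHS = -1/3 ≠ 0, so the identity fails.
(For a valid weak derivative the identity must hold for EVERY test function, in particular this one. The failure shows v is NOT the weak derivative of u.)
Correct weak derivative would be u'(x) = -2.


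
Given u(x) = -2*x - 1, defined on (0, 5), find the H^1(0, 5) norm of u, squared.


||u||_{H^1}^2 = 725/3

The H^1 norm (squared) on an interval (0, L) is
  ||u||_{H^1}^2 = ∫_0^L u(x)^2 dx + ∫_0^L u'(x)^2 dx.
Compute u'(x) = -2.
Then u(x)^2 = 4*x**2 + 4*x + 1 and u'(x)^2 = 4.
Integrate each monomial from 0 to 5 using ∫_0^5 c·x^n dx = c·5^(n+1)/(n+1):
  ∫_0^5 u(x)^2 dx = ∫_0^5 (4*x^2 + 4*x + 1) dx. Term by term:
    ∫_0^5 4*x^2 dx = 500/3;  ∫_0^5 4*x dx = 50;  ∫_0^5 1 dx = 5.
  Sum: 500/3 + 50 + 5 = 665/3.
  ∫_0^5 u'(x)^2 dx = ∫_0^5 (4) dx. Term by term:
    ∫_0^5 4 dx = 20.
Adding: ||u||_{H^1}^2 = 665/3 + 20 = 725/3.


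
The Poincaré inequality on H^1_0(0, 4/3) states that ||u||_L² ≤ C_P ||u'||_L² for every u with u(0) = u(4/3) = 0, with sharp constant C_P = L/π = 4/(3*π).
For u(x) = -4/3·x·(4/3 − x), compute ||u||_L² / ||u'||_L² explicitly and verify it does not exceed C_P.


||u||_L² / ||u'||_L² = 2*sqrt(10)/15 < C_P = 4/(3*π).

u(x) = -4/3·x·(4/3 − x), so u'(x) = 8*x/3 - 16/9.
u(x) = -4/3·x·(4/3 − x) vanishes at x = 0 and x = 4/3, so u ∈ H^1_0(0, 4/3). Differentiate via the product rule and integrate the resulting polynomials term by term.
  ∫_0^4/3 u² dx = ∫_0^4/3 (16*x^4/9 - 128*x^3/27 + 256*x^2/81) dx. Term by term:
    ∫_0^4/3 16*x^4/9 dx = 16384/10935;  ∫_0^4/3 -128*x^3/27 dx = -8192/2187;  ∫_0^4/3 256*x^2/81 dx = 16384/6561.
  Sum: 16384/10935 − 8192/2187 + 16384/6561 = 8192/32805.
  ∫_0^4/3 (u')² dx = ∫_0^4/3 (64*x^2/9 - 256*x/27 + 256/81) dx. Term by term:
    ∫_0^4/3 64*x^2/9 dx = 4096/729;  ∫_0^4/3 -256*x/27 dx = -2048/243;  ∫_0^4/3 256/81 dx = 1024/243.
  Sum: 4096/729 − 2048/243 + 1024/243 = 1024/729.
∫_0^4/3 u² dx = 8192/32805, so ||u||_L² = 64*sqrt(10)/405.
∫_0^4/3 (u')² dx = 1024/729, so ||u'||_L² = 32/27.
Ratio ||u||_L² / ||u'||_L² = 2*sqrt(10)/15.
Sharp Poincaré constant on H^1_0(0, 4/3) is C_P = L/π = 4/(3*π), achieved by sin(3*π/4·x).
A polynomial bump cannot attain the sharp Poincaré constant (only the first sine eigenfunction does), so the ratio is strictly less than C_P, consistent with ||u||_L² ≤ C_P ||u'||_L².


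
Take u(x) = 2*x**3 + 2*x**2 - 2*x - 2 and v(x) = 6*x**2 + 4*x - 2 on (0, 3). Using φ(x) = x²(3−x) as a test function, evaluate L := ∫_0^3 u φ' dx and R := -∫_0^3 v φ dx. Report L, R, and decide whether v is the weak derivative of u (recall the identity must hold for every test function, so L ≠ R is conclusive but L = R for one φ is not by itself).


LHS = -1809/10, RHS = -1809/10. Yes, v = u' weakly.

u(x) = 2*x**3 + 2*x**2 - 2*x - 2, classical derivative u'(x) = 6*x**2 + 4*x - 2.
φ(x) = x²(3−x), so φ'(x) = 3*x*(2 - x).
Note φ(0) = φ(3) = 0, so the boundary term u·φ vanishes.
LHS = ∫_0^3 u(x) φ'(x) dx = ∫_0^3 (-6*x^5 + 6*x^4 + 18*x^3 - 6*x^2 - 12*x) dx. Term by term:
  ∫_0^3 -6*x^5 dx = -729;  ∫_0^3 6*x^4 dx = 1458/5;  ∫_0^3 18*x^3 dx = 729/2;
  ∫_0^3 -6*x^2 dx = -54;  ∫_0^3 -12*x dx = -54.
Sum: -729 + 1458/5 + 729/2 − 54 − 54 = -1809/10.
So LHS = -1809/10.
∫_0^3 v(x) φ(x) dx = ∫_0^3 (-6*x^5 + 14*x^4 + 14*x^3 - 6*x^2) dx. Term by term:
  ∫_0^3 -6*x^5 dx = -729;  ∫_0^3 14*x^4 dx = 3402/5;  ∫_0^3 14*x^3 dx = 567/2;
  ∫_0^3 -6*x^2 dx = -54.
Sum: -729 + 3402/5 + 567/2 − 54 = 1809/10.
So RHS = -∫_0^3 v(x) φ(x) dx = -1809/10.
LHS = RHS, so the identity holds for this test φ.
Moreover u is smooth here and v(x) = u'(x) = 6*x**2 + 4*x - 2 pointwise, so the identity holds for every test function. Hence v is the weak derivative of u.


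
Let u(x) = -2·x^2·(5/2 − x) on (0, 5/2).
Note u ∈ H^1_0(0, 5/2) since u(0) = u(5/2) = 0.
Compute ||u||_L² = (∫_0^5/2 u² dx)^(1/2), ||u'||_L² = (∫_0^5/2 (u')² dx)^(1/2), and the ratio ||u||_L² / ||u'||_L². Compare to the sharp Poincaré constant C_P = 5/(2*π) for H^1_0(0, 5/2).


||u||_L² / ||u'||_L² = 5*sqrt(14)/28 < C_P = 5/(2*π).

u(x) = -2·x^2·(5/2 − x), so u'(x) = 2*x*(3*x - 5).
u(x) = -2·x^2·(5/2 − x) vanishes at x = 0 and x = 5/2, so u ∈ H^1_0(0, 5/2). Differentiate via the product rule and integrate the resulting polynomials term by term.
  ∫_0^5/2 u² dx = ∫_0^5/2 (4*x^6 - 20*x^5 + 25*x^4) dx. Term by term:
    ∫_0^5/2 4*x^6 dx = 78125/224;  ∫_0^5/2 -20*x^5 dx = -78125/96;  ∫_0^5/2 25*x^4 dx = 15625/32.
  Sum: 78125/224 − 78125/96 + 15625/32 = 15625/672.
  ∫_0^5/2 (u')² dx = ∫_0^5/2 (36*x^4 - 120*x^3 + 100*x^2) dx. Term by term:
    ∫_0^5/2 36*x^4 dx = 5625/8;  ∫_0^5/2 -120*x^3 dx = -9375/8;  ∫_0^5/2 100*x^2 dx = 3125/6.
  Sum: 5625/8 − 9375/8 + 3125/6 = 625/12.
∫_0^5/2 u² dx = 15625/672, so ||u||_L² = 125*sqrt(42)/168.
∫_0^5/2 (u')² dx = 625/12, so ||u'||_L² = 25*sqrt(3)/6.
Ratio ||u||_L² / ||u'||_L² = 5*sqrt(14)/28.
Sharp Poincaré constant on H^1_0(0, 5/2) is C_P = L/π = 5/(2*π), achieved by sin(2*π/5·x).
A polynomial bump cannot attain the sharp Poincaré constant (only the first sine eigenfunction does), so the ratio is strictly less than C_P, consistent with ||u||_L² ≤ C_P ||u'||_L².


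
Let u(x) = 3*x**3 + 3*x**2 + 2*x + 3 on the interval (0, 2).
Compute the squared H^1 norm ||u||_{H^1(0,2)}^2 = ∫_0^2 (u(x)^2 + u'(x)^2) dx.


||u||_{H^1}^2 = 200554/105

The H^1 norm (squared) on an interval (0, L) is
  ||u||_{H^1}^2 = ∫_0^L u(x)^2 dx + ∫_0^L u'(x)^2 dx.
Compute u'(x) = 9*x**2 + 6*x + 2.
Then u(x)^2 = 9*x**6 + 18*x**5 + 21*x**4 + 30*x**3 + 22*x**2 + 12*x + 9 and u'(x)^2 = 81*x**4 + 108*x**3 + 72*x**2 + 24*x + 4.
Integrate each monomial from 0 to 2 using ∫_0^2 c·x^n dx = c·2^(n+1)/(n+1):
  ∫_0^2 u(x)^2 dx = ∫_0^2 (9*x^6 + 18*x^5 + 21*x^4 + 30*x^3 + 22*x^2 + 12*x + 9) dx. Term by term:
    ∫_0^2 9*x^6 dx = 1152/7;  ∫_0^2 18*x^5 dx = 192;  ∫_0^2 21*x^4 dx = 672/5;
    ∫_0^2 30*x^3 dx = 120;  ∫_0^2 22*x^2 dx = 176/3;  ∫_0^2 12*x dx = 24;
    ∫_0^2 9 dx = 18.
  Sum: 1152/7 + 192 + 672/5 + 120 + 176/3 + 24 + 18 = 74722/105.
  ∫_0^2 u'(x)^2 dx = ∫_0^2 (81*x^4 + 108*x^3 + 72*x^2 + 24*x + 4) dx. Term by term:
    ∫_0^2 81*x^4 dx = 2592/5;  ∫_0^2 108*x^3 dx = 432;  ∫_0^2 72*x^2 dx = 192;
    ∫_0^2 24*x dx = 48;  ∫_0^2 4 dx = 8.
  Sum: 2592/5 + 432 + 192 + 48 + 8 = 5992/5.
Adding: ||u||_{H^1}^2 = 74722/105 + 5992/5 = 200554/105.


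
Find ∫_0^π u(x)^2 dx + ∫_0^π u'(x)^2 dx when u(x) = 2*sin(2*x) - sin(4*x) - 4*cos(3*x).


||u||_{H^1(0,π)}^2 = 1536/7 + 197*π/2

u'(x) = 12*sin(3*x) + 4*cos(2*x) - 4*cos(4*x).
Expand u² and (u')² and integrate term by term on (0, π), using: for integers n ≥ 1, ∫_0^π sin²(nx) dx = ∫_0^π cos²(nx) dx = π/2; for n ≠ n', ∫_0^π sin(nx)sin(n'x) dx = ∫_0^π cos(nx)cos(n'x) dx = 0; and by product-to-sum, ∫_0^π sin(nx)cos(n'x) dx = ½∫_0^π [sin((n+n')x) + sin((n−n')x)] dx, which is 0 when n+n' is even and 2n/(n²−n'²) when n+n' is odd (it need not vanish on (0, π)).
  u² squared terms: (-1)²·∫sin(4x)² dx = 1·π/2 = π/2;  (-4)²·∫cos(3x)² dx = 16·π/2 = 8*π;  (2)²·∫sin(2x)² dx = 4·π/2 = 2*π.
  u² cross terms: 2·(-1)·(-4)·∫sin(4x)·cos(3x) dx = 8·(8/7) = 64/7;  2·(-1)·(2)·∫sin(4x)·sin(2x) dx = -4·(0) = 0;  2·(-4)·(2)·∫cos(3x)·sin(2x) dx = -16·(-4/5) = 64/5.
  So ∫_0^π u² dx = π/2 + 8*π + 2*π + 64/7 + 0 + 64/5 = 768/35 + 21*π/2.
  (u')² squared terms: (-4)²·∫cos(4x)² dx = 16·π/2 = 8*π;  (4)²·∫cos(2x)² dx = 16·π/2 = 8*π;  (12)²·∫sin(3x)² dx = 144·π/2 = 72*π.
  (u')² cross terms: 2·(-4)·(4)·∫cos(4x)·cos(2x) dx = -32·(0) = 0;  2·(-4)·(12)·∫cos(4x)·sin(3x) dx = -96·(-6/7) = 576/7;  2·(4)·(12)·∫cos(2x)·sin(3x) dx = 96·(6/5) = 576/5.
  So ∫_0^π (u')² dx = 8*π + 8*π + 72*π + 0 + 576/7 + 576/5 = 6912/35 + 88*π.
||u||_{H^1}^2 = (768/35 + 21*π/2) + (6912/35 + 88*π) = 1536/7 + 197*π/2.


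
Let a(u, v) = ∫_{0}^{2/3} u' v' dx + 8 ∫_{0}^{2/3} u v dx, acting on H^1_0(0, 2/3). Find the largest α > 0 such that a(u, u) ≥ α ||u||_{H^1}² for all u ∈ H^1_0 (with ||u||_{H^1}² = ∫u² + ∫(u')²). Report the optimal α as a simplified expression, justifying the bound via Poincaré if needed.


α = 1

Coercivity of a(·,·) on H^1_0(0, 2/3) means a(u, u) ≥ α ||u||_{H^1}² for every u ∈ H^1_0.
The interval has length L = 2/3, and Poincaré/coercivity depend only on L. Here a(u, u) = ∫(u')² + (8)·∫u².
Here c = 8 ≥ 1, so a(u,u) = ∫(u')² + c∫u² ≥ ∫(u')² + ∫u² = ||u||_{H^1}², i.e. α = 1 works. No larger α is possible: a(u,u) ≥ α||u||_{H^1}² means (1−α)∫(u')² ≥ (α−c)∫u², and for the modes u_n = sin(nπ(x−x₀)/L) (x₀ the left endpoint) one has ∫u_n²/∫(u_n')² = (L/(nπ))² → 0, so a(u_n,u_n)/||u_n||_{H^1}² → 1. Hence the optimal constant is α = 1.
Therefore α = 1.


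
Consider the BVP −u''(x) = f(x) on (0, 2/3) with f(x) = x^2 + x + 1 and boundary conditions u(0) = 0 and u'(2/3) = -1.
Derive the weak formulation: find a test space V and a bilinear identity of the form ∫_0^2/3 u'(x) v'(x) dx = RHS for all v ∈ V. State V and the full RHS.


V = {v ∈ H^1(0, 2/3) : v(0) = 0} (test functions vanish at x = 0 where u is specified); weak form: ∫_0^2/3 u'v' dx = ∫_0^2/3 (x^2 + x + 1) v dx − v(2/3) for all v ∈ V.

Multiply both sides by a test function v and integrate from 0 to 2/3:
  ∫_0^2/3 −u''(x) v(x) dx = ∫_0^2/3 f(x) v(x) dx.
Integrate the LHS by parts once:
  ∫_0^2/3 −u'' v dx = −[u'(x) v(x)]_0^2/3 + ∫_0^2/3 u'(x) v'(x) dx.
Thus ∫_0^2/3 u'(x) v'(x) dx = ∫_0^2/3 f(x) v(x) dx + [u'(x) v(x)]_0^2/3.
Choose V so that boundary terms are either known or forced to vanish.
Mixed BC: u(0) = 0 (Dirichlet) and u'(2/3) = -1 (Neumann). Define V = {v ∈ H^1(0, 2/3) : v(0) = 0}. Then [u' v]_0^2/3 = u'(2/3)·v(2/3) − u'(0)·0 = − v(2/3).
Weak formulation: find u (satisfying any essential BC) such that ∫_0^2/3 u'(x) v'(x) dx = ∫_0^2/3 f v dx − v(2/3) for all v ∈ V (Dirichlet at 0 absorbed into V; Neumann datum at x = 2/3 contributes the boundary term).
Substituting f(x) = x^2 + x + 1, the right-hand side is ∫_0^2/3 (x^2 + x + 1) v dx − v(2/3).


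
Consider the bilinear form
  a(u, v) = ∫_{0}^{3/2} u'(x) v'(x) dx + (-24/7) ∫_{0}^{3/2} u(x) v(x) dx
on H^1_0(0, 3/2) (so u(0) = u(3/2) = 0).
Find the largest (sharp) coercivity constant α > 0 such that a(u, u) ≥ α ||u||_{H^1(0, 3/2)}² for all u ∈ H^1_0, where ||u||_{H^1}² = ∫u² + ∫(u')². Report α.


α = 4*(-54 + 7*π^2)/(7*(9 + 4*π^2))

Coercivity of a(·,·) on H^1_0(0, 3/2) means a(u, u) ≥ α ||u||_{H^1}² for every u ∈ H^1_0.
The interval has length L = 3/2, and Poincaré/coercivity depend only on L. Here a(u, u) = ∫(u')² + (-24/7)·∫u².
Here c = -24/7 < 0 with |c| < (π/L)² = 4*π^2/9, so coercivity still holds. The condition a(u,u) ≥ α||u||_{H^1}² reads (1−α)∫(u')² ≥ (α−c)∫u². Any admissible α is ≤ 1 (rapidly oscillating u have ∫u²/∫(u')² → 0), and α = 1 would force 0 ≥ (1−c)∫u², impossible since c < 1; so 1−α > 0. By the sharp Poincaré inequality on H^1_0 of an interval of length L, ∫(u')² ≥ (π/L)²∫u² with equality for the first sine mode sin(π(x−x₀)/L) (x₀ the left endpoint), so the inequality holds for all u iff (1−α)(π/L)² ≥ α − c, i.e. α ≤ ((π/L)² + c)/((π/L)² + 1) = (1 + c(L/π)²)/(1 + (L/π)²). (Direct route, valid since c ≤ 0: Poincaré gives c∫u² ≥ c(L/π)²∫(u')², so a(u,u) ≥ (1 + c(L/π)²)∫(u')², while ||u||_{H^1}² ≤ (1 + (L/π)²)∫(u')²; dividing yields the same α.) With (π/L)² = 4*π^2/9 and c = -24/7, the largest admissible constant is α = ((π/L)² + c)/((π/L)² + 1).
Simplifying, α = 4*(-54 + 7*π^2)/(7*(9 + 4*π^2)).
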